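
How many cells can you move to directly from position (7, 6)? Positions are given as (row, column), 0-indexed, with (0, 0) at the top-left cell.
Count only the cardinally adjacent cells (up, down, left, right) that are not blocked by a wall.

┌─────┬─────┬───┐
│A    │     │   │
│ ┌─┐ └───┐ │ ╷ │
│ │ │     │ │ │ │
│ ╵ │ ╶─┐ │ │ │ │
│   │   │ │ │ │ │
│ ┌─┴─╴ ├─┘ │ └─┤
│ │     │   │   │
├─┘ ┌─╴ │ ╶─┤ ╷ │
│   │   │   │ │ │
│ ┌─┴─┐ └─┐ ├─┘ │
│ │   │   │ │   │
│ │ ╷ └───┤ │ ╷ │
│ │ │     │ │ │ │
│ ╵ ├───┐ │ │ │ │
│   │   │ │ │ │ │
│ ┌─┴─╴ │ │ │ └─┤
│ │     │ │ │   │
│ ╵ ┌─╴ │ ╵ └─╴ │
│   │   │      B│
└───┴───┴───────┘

Checking passable neighbors of (7, 6):
Neighbors: (6, 6), (8, 6)
Count: 2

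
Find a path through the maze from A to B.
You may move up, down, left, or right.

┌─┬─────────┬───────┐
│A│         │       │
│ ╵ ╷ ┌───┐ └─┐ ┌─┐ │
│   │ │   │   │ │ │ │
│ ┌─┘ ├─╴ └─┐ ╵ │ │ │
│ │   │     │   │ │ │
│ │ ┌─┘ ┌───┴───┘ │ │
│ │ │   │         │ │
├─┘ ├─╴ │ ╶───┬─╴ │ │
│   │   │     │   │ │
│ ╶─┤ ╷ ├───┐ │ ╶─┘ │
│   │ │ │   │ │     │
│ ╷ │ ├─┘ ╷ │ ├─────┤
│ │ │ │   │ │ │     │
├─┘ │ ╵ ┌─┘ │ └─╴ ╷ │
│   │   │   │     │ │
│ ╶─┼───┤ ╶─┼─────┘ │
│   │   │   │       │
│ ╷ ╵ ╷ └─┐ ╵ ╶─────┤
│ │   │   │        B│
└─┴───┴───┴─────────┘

Finding the shortest path through the maze:
Path length: 48 steps
Directions: down → right → up → right → right → right → right → down → right → down → right → up → up → right → right → down → down → down → down → down → left → left → up → right → up → left → left → left → left → down → right → right → down → down → down → right → right → up → right → down → down → left → left → left → down → right → right → right

Solution:

┌─┬─────────┬───────┐
│A│↱ → → → ↓│  ↱ → ↓│
│ ╵ ╷ ┌───┐ └─┐ ┌─┐ │
│↳ ↑│ │   │↳ ↓│↑│ │↓│
│ ┌─┘ ├─╴ └─┐ ╵ │ │ │
│ │   │     │↳ ↑│ │↓│
│ │ ┌─┘ ┌───┴───┘ │ │
│ │ │   │↓ ← ← ← ↰│↓│
├─┘ ├─╴ │ ╶───┬─╴ │ │
│   │   │↳ → ↓│↱ ↑│↓│
│ ╶─┤ ╷ ├───┐ │ ╶─┘ │
│   │ │ │   │↓│↑ ← ↲│
│ ╷ │ ├─┘ ╷ │ ├─────┤
│ │ │ │   │ │↓│  ↱ ↓│
├─┘ │ ╵ ┌─┘ │ └─╴ ╷ │
│   │   │   │↳ → ↑│↓│
│ ╶─┼───┤ ╶─┼─────┘ │
│   │   │   │↓ ← ← ↲│
│ ╷ ╵ ╷ └─┐ ╵ ╶─────┤
│ │   │   │  ↳ → → B│
└─┴───┴───┴─────────┘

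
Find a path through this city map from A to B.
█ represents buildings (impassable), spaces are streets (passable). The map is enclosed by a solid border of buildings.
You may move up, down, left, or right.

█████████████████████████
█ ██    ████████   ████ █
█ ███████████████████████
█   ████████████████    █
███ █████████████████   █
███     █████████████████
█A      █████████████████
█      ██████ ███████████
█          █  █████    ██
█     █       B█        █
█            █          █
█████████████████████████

Finding the shortest path from A to B:
Movement: cardinal only
Path length: 16 steps
Directions: down → down → right → right → right → right → right → right → down → right → right → right → right → right → right → right

Solution:

█████████████████████████
█ ██    ████████   ████ █
█ ███████████████████████
█   ████████████████    █
███ █████████████████   █
███     █████████████████
█A      █████████████████
█↓     ██████ ███████████
█↳→→→→→↓   █  █████    ██
█     █↳→→→→→→B█        █
█            █          █
█████████████████████████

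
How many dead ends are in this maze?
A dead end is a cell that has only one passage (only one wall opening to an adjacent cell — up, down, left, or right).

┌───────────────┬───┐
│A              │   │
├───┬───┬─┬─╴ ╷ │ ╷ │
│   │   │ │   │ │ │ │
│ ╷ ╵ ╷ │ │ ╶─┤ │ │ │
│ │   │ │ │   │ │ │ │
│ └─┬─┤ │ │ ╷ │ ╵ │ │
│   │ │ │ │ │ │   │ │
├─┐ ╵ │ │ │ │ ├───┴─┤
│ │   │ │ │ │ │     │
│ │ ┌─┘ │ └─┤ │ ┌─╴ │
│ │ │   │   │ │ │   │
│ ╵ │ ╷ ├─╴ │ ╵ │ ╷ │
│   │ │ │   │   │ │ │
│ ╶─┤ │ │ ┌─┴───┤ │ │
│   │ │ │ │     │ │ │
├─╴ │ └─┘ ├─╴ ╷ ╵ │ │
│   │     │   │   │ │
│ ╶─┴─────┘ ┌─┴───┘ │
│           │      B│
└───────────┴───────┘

Checking each cell for number of passages:

Dead ends found at positions:
  (0, 0)
  (1, 4)
  (3, 2)
  (3, 9)
  (4, 0)
  (4, 5)
  (7, 3)
  (7, 5)
  (9, 6)
Total dead ends: 9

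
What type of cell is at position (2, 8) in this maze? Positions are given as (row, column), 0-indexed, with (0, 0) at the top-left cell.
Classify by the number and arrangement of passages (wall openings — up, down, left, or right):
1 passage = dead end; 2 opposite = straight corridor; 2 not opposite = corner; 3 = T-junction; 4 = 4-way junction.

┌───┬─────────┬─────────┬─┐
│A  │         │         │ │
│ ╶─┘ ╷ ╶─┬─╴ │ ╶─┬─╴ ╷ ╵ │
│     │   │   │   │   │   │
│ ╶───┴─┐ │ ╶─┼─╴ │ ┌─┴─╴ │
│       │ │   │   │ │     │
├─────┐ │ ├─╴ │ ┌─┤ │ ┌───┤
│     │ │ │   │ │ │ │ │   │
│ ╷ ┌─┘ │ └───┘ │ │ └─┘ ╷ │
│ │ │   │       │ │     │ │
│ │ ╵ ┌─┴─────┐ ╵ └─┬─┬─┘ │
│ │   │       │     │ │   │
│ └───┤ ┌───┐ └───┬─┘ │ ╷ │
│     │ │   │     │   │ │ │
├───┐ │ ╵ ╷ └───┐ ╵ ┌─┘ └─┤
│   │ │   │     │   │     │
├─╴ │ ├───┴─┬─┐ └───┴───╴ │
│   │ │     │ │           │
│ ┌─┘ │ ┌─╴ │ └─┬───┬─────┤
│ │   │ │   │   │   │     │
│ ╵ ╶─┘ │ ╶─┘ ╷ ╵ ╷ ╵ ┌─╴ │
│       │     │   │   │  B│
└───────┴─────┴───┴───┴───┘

Checking cell at (2, 8):
Number of passages: 2
Cell type: corner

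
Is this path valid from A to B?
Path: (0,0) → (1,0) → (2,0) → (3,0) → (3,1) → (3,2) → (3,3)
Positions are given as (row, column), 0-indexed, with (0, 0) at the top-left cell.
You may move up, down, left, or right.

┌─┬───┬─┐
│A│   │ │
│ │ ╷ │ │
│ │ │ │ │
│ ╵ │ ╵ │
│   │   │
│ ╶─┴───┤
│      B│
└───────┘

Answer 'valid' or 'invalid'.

Checking path validity:
Result: All consecutive moves are passable.

valid

Correct solution:

┌─┬───┬─┐
│A│   │ │
│ │ ╷ │ │
│↓│ │ │ │
│ ╵ │ ╵ │
│↓  │   │
│ ╶─┴───┤
│↳ → → B│
└───────┘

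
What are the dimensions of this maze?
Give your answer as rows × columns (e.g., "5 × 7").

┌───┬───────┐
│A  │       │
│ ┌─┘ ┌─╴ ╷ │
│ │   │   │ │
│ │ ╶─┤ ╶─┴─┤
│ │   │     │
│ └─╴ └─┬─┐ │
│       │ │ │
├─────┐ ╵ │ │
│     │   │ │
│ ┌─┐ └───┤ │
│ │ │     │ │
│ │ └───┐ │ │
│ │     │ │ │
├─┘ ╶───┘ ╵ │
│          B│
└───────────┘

Counting the maze dimensions:
Rows (vertical): 8
Columns (horizontal): 6
Dimensions: 8 × 6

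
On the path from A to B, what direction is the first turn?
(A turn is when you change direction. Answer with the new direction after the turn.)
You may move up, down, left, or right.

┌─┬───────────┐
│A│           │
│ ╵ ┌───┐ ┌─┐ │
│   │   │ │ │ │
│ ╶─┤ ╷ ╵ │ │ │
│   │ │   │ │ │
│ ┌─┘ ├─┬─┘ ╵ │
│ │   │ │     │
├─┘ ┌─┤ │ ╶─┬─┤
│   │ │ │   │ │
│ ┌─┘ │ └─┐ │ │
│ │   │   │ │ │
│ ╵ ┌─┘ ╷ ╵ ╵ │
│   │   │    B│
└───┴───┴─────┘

Directions: down, right, up, right, right, right, right, right, down, down, down, left, left, down, right, down, down, right
First turn direction: right

Solution:

┌─┬───────────┐
│A│↱ → → → → ↓│
│ ╵ ┌───┐ ┌─┐ │
│↳ ↑│   │ │ │↓│
│ ╶─┤ ╷ ╵ │ │ │
│   │ │   │ │↓│
│ ┌─┘ ├─┬─┘ ╵ │
│ │   │ │↓ ← ↲│
├─┘ ┌─┤ │ ╶─┬─┤
│   │ │ │↳ ↓│ │
│ ┌─┘ │ └─┐ │ │
│ │   │   │↓│ │
│ ╵ ┌─┘ ╷ ╵ ╵ │
│   │   │  ↳ B│
└───┴───┴─────┘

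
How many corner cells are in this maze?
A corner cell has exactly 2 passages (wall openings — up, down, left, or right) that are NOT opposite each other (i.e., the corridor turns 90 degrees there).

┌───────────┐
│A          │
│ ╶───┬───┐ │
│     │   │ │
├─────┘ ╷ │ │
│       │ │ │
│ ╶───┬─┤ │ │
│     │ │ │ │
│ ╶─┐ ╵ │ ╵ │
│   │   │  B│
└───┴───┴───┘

Counting corner cells (2 non-opposite passages):
Total corners: 13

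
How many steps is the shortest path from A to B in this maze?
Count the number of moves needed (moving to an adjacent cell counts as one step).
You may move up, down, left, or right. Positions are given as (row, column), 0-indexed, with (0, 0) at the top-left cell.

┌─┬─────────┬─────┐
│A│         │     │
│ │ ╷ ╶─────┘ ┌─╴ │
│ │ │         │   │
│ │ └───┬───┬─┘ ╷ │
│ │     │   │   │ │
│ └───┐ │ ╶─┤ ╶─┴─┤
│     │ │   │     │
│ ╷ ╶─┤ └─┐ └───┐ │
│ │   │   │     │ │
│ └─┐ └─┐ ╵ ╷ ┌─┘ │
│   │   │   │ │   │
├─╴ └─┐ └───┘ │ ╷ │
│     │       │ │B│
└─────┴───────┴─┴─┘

Using BFS to find shortest path:
Start: (0, 0), End: (6, 8)
Path found:
(0,0) → (1,0) → (2,0) → (3,0) → (3,1) → (4,1) → (4,2) → (5,2) → (5,3) → (6,3) → (6,4) → (6,5) → (6,6) → (5,6) → (4,6) → (4,5) → (5,5) → (5,4) → (4,4) → (4,3) → (3,3) → (2,3) → (2,2) → (2,1) → (1,1) → (0,1) → (0,2) → (1,2) → (1,3) → (1,4) → (1,5) → (1,6) → (0,6) → (0,7) → (0,8) → (1,8) → (1,7) → (2,7) → (2,6) → (3,6) → (3,7) → (3,8) → (4,8) → (5,8) → (6,8)
Number of steps: 44

Solution:

┌─┬─────────┬─────┐
│A│↱ ↓      │↱ → ↓│
│ │ ╷ ╶─────┘ ┌─╴ │
│↓│↑│↳ → → → ↑│↓ ↲│
│ │ └───┬───┬─┘ ╷ │
│↓│↑ ← ↰│   │↓ ↲│ │
│ └───┐ │ ╶─┤ ╶─┴─┤
│↳ ↓  │↑│   │↳ → ↓│
│ ╷ ╶─┤ └─┐ └───┐ │
│ │↳ ↓│↑ ↰│↓ ↰  │↓│
│ └─┐ └─┐ ╵ ╷ ┌─┘ │
│   │↳ ↓│↑ ↲│↑│  ↓│
├─╴ └─┐ └───┘ │ ╷ │
│     │↳ → → ↑│ │B│
└─────┴───────┴─┴─┘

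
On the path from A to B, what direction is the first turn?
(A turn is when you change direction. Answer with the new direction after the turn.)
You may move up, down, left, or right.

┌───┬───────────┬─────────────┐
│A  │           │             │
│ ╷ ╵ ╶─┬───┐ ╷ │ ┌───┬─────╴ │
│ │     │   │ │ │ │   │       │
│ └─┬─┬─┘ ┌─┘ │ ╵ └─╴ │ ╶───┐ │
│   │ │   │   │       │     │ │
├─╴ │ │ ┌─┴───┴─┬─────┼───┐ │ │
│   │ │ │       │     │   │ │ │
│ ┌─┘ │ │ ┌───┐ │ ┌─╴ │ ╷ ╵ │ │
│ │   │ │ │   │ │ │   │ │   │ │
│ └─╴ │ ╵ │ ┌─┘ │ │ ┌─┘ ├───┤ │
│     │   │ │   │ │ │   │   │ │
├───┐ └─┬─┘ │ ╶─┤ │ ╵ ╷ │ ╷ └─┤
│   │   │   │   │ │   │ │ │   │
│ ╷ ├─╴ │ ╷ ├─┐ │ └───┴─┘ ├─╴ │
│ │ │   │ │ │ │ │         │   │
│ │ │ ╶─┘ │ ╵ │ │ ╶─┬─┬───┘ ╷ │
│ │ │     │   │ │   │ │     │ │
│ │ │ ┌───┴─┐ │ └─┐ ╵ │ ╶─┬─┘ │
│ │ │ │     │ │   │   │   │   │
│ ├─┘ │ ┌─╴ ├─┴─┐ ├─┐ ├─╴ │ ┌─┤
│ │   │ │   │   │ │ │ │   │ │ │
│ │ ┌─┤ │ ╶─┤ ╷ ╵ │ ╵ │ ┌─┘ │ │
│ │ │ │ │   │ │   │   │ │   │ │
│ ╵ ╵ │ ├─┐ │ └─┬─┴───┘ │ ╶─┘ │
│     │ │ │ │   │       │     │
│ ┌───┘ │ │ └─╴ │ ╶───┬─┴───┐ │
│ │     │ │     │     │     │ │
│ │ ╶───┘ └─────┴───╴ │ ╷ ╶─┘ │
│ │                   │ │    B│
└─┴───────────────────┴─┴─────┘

Directions: right, down, right, up, right, right, right, right, right, down, down, right, up, up, right, right, right, right, right, right, down, left, left, left, down, right, right, down, down, left, up, left, down, down, left, down, left, up, up, right, up, left, left, down, down, down, down, right, right, right, right, up, up, right, down, right, down, down, down, left, down, down, left, down, right, right, down, down
First turn direction: down

Solution:

┌───┬───────────┬─────────────┐
│A ↓│↱ → → → → ↓│↱ → → → → → ↓│
│ ╷ ╵ ╶─┬───┐ ╷ │ ┌───┬─────╴ │
│ │↳ ↑  │   │ │↓│↑│   │↓ ← ← ↲│
│ └─┬─┬─┘ ┌─┘ │ ╵ └─╴ │ ╶───┐ │
│   │ │   │   │↳ ↑    │↳ → ↓│ │
├─╴ │ │ ┌─┴───┴─┬─────┼───┐ │ │
│   │ │ │       │↓ ← ↰│↓ ↰│↓│ │
│ ┌─┘ │ │ ┌───┐ │ ┌─╴ │ ╷ ╵ │ │
│ │   │ │ │   │ │↓│↱ ↑│↓│↑ ↲│ │
│ └─╴ │ ╵ │ ┌─┘ │ │ ┌─┘ ├───┤ │
│     │   │ │   │↓│↑│↓ ↲│↱ ↓│ │
├───┐ └─┬─┘ │ ╶─┤ │ ╵ ╷ │ ╷ └─┤
│   │   │   │   │↓│↑ ↲│ │↑│↳ ↓│
│ ╷ ├─╴ │ ╷ ├─┐ │ └───┴─┘ ├─╴ │
│ │ │   │ │ │ │ │↳ → → → ↑│  ↓│
│ │ │ ╶─┘ │ ╵ │ │ ╶─┬─┬───┘ ╷ │
│ │ │     │   │ │   │ │     │↓│
│ │ │ ┌───┴─┐ │ └─┐ ╵ │ ╶─┬─┘ │
│ │ │ │     │ │   │   │   │↓ ↲│
│ ├─┘ │ ┌─╴ ├─┴─┐ ├─┐ ├─╴ │ ┌─┤
│ │   │ │   │   │ │ │ │   │↓│ │
│ │ ┌─┤ │ ╶─┤ ╷ ╵ │ ╵ │ ┌─┘ │ │
│ │ │ │ │   │ │   │   │ │↓ ↲│ │
│ ╵ ╵ │ ├─┐ │ └─┬─┴───┘ │ ╶─┘ │
│     │ │ │ │   │       │↳ → ↓│
│ ┌───┘ │ │ └─╴ │ ╶───┬─┴───┐ │
│ │     │ │     │     │     │↓│
│ │ ╶───┘ └─────┴───╴ │ ╷ ╶─┘ │
│ │                   │ │    B│
└─┴───────────────────┴─┴─────┘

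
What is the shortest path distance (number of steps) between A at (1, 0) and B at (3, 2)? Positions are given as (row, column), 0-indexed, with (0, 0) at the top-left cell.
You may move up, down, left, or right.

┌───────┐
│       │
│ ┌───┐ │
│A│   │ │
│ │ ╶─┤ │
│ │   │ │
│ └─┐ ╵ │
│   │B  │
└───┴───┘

Finding path from (1, 0) to (3, 2):
Path: (1,0) → (0,0) → (0,1) → (0,2) → (0,3) → (1,3) → (2,3) → (3,3) → (3,2)
Distance: 8 steps

Solution:

┌───────┐
│↱ → → ↓│
│ ┌───┐ │
│A│   │↓│
│ │ ╶─┤ │
│ │   │↓│
│ └─┐ ╵ │
│   │B ↲│
└───┴───┘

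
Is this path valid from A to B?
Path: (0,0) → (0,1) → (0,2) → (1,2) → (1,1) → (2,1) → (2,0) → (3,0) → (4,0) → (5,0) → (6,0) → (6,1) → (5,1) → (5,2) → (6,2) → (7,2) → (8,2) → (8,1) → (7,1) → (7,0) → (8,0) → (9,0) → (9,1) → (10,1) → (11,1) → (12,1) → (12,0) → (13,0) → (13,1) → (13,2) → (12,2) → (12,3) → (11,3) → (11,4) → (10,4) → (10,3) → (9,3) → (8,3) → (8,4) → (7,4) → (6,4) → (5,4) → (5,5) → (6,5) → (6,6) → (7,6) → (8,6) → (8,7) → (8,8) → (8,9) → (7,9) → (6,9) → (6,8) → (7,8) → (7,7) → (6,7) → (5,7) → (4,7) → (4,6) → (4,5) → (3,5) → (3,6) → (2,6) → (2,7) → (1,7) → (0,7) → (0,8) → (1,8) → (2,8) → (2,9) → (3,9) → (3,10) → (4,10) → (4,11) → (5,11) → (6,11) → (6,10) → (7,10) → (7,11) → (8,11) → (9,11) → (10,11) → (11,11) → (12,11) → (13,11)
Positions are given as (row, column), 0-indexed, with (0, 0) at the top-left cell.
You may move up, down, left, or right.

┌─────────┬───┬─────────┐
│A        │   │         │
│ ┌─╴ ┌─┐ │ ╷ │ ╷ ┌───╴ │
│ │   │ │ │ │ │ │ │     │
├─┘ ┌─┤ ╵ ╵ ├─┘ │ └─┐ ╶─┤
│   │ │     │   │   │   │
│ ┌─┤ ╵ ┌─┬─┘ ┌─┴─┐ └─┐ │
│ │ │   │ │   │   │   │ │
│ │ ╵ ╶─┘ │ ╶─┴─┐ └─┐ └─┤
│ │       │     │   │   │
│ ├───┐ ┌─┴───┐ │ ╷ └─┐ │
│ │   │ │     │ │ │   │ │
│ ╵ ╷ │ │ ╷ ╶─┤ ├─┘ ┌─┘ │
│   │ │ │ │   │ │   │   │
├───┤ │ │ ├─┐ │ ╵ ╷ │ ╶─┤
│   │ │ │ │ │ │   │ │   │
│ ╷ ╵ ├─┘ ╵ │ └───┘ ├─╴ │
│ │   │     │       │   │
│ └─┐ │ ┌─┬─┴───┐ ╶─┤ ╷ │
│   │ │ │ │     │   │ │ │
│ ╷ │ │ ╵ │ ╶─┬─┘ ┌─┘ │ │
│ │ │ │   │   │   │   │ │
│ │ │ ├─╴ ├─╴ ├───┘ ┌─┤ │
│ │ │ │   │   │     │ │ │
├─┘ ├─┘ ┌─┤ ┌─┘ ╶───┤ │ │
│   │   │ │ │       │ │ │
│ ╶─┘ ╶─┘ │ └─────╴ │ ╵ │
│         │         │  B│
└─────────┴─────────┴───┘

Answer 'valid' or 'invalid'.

Checking path validity:
Result: All consecutive moves are passable.

valid

Correct solution:

┌─────────┬───┬─────────┐
│A → ↓    │   │↱ ↓      │
│ ┌─╴ ┌─┐ │ ╷ │ ╷ ┌───╴ │
│ │↓ ↲│ │ │ │ │↑│↓│     │
├─┘ ┌─┤ ╵ ╵ ├─┘ │ └─┐ ╶─┤
│↓ ↲│ │     │↱ ↑│↳ ↓│   │
│ ┌─┤ ╵ ┌─┬─┘ ┌─┴─┐ └─┐ │
│↓│ │   │ │↱ ↑│   │↳ ↓│ │
│ │ ╵ ╶─┘ │ ╶─┴─┐ └─┐ └─┤
│↓│       │↑ ← ↰│   │↳ ↓│
│ ├───┐ ┌─┴───┐ │ ╷ └─┐ │
│↓│↱ ↓│ │↱ ↓  │↑│ │   │↓│
│ ╵ ╷ │ │ ╷ ╶─┤ ├─┘ ┌─┘ │
│↳ ↑│↓│ │↑│↳ ↓│↑│↓ ↰│↓ ↲│
├───┤ │ │ ├─┐ │ ╵ ╷ │ ╶─┤
│↓ ↰│↓│ │↑│ │↓│↑ ↲│↑│↳ ↓│
│ ╷ ╵ ├─┘ ╵ │ └───┘ ├─╴ │
│↓│↑ ↲│↱ ↑  │↳ → → ↑│  ↓│
│ └─┐ │ ┌─┬─┴───┐ ╶─┤ ╷ │
│↳ ↓│ │↑│ │     │   │ │↓│
│ ╷ │ │ ╵ │ ╶─┬─┘ ┌─┘ │ │
│ │↓│ │↑ ↰│   │   │   │↓│
│ │ │ ├─╴ ├─╴ ├───┘ ┌─┤ │
│ │↓│ │↱ ↑│   │     │ │↓│
├─┘ ├─┘ ┌─┤ ┌─┘ ╶───┤ │ │
│↓ ↲│↱ ↑│ │ │       │ │↓│
│ ╶─┘ ╶─┘ │ └─────╴ │ ╵ │
│↳ → ↑    │         │  B│
└─────────┴─────────┴───┘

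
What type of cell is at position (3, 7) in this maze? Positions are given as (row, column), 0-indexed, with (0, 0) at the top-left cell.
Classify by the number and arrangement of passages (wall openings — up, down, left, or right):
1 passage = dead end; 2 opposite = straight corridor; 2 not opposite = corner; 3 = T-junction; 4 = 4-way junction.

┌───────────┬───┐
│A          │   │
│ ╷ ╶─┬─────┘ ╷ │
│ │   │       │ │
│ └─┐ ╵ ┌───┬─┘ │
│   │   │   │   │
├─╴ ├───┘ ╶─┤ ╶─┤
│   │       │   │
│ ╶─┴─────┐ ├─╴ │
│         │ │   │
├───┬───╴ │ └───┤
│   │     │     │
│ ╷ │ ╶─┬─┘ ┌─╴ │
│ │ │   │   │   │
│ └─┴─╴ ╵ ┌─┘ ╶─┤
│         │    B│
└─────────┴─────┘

Checking cell at (3, 7):
Number of passages: 2
Cell type: corner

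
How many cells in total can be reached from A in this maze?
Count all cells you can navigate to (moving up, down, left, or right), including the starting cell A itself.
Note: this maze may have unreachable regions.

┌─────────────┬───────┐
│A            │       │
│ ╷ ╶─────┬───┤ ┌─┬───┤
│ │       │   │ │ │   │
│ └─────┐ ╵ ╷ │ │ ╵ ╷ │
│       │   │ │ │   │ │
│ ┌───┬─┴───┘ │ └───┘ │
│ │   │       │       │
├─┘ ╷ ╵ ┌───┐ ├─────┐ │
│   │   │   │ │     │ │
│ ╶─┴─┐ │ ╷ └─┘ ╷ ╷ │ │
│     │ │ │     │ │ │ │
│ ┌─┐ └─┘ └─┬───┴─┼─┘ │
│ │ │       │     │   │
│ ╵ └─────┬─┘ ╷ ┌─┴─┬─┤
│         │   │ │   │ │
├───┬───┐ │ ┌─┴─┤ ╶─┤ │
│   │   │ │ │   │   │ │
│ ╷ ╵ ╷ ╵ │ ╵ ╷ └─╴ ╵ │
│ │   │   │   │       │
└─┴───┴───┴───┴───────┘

Using BFS/flood-fill to find all reachable cells from A:
Maze size: 10 × 11 = 110 total cells
41 cell(s) are walled off and cannot be reached from A.
Reachable cells: 69

Reachable region (· marks reachable cells):

┌─────────────┬───────┐
│A · · · · · ·│       │
│ ╷ ╶─────┬───┤ ┌─┬───┤
│·│· · · ·│· ·│ │ │   │
│ └─────┐ ╵ ╷ │ │ ╵ ╷ │
│· · · ·│· ·│·│ │   │ │
│ ┌───┬─┴───┘ │ └───┘ │
│·│· ·│· · · ·│       │
├─┘ ╷ ╵ ┌───┐ ├─────┐ │
│· ·│· ·│· ·│·│· · ·│ │
│ ╶─┴─┐ │ ╷ └─┘ ╷ ╷ │ │
│· · ·│·│·│· · ·│·│·│ │
│ ┌─┐ └─┘ └─┬───┴─┼─┘ │
│·│·│· · · ·│     │   │
│ ╵ └─────┬─┘ ╷ ┌─┴─┬─┤
│· · · · ·│   │ │   │ │
├───┬───┐ │ ┌─┴─┤ ╶─┤ │
│· ·│· ·│·│ │   │   │ │
│ ╷ ╵ ╷ ╵ │ ╵ ╷ └─╴ ╵ │
│·│· ·│· ·│   │       │
└─┴───┴───┴───┴───────┘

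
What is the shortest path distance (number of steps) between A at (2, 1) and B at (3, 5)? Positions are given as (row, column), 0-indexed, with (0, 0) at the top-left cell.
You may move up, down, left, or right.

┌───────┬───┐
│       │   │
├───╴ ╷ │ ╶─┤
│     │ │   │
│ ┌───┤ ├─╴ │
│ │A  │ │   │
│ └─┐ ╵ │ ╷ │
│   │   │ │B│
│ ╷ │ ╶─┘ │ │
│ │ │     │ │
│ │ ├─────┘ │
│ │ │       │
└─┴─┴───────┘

Finding path from (2, 1) to (3, 5):
Path: (2,1) → (2,2) → (3,2) → (4,2) → (4,3) → (4,4) → (3,4) → (2,4) → (2,5) → (3,5)
Distance: 9 steps

Solution:

┌───────┬───┐
│       │   │
├───╴ ╷ │ ╶─┤
│     │ │   │
│ ┌───┤ ├─╴ │
│ │A ↓│ │↱ ↓│
│ └─┐ ╵ │ ╷ │
│   │↓  │↑│B│
│ ╷ │ ╶─┘ │ │
│ │ │↳ → ↑│ │
│ │ ├─────┘ │
│ │ │       │
└─┴─┴───────┘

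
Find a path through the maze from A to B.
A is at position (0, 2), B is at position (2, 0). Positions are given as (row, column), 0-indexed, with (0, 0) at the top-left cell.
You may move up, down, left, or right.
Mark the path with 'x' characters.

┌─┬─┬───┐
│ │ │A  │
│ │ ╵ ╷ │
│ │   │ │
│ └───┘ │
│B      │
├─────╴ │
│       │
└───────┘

Finding the shortest path from (0, 2) to (2, 0):
Path length: 6 steps
Directions: right → down → down → left → left → left

Solution:

┌─┬─┬───┐
│ │ │A x│
│ │ ╵ ╷ │
│ │   │x│
│ └───┘ │
│B x x x│
├─────╴ │
│       │
└───────┘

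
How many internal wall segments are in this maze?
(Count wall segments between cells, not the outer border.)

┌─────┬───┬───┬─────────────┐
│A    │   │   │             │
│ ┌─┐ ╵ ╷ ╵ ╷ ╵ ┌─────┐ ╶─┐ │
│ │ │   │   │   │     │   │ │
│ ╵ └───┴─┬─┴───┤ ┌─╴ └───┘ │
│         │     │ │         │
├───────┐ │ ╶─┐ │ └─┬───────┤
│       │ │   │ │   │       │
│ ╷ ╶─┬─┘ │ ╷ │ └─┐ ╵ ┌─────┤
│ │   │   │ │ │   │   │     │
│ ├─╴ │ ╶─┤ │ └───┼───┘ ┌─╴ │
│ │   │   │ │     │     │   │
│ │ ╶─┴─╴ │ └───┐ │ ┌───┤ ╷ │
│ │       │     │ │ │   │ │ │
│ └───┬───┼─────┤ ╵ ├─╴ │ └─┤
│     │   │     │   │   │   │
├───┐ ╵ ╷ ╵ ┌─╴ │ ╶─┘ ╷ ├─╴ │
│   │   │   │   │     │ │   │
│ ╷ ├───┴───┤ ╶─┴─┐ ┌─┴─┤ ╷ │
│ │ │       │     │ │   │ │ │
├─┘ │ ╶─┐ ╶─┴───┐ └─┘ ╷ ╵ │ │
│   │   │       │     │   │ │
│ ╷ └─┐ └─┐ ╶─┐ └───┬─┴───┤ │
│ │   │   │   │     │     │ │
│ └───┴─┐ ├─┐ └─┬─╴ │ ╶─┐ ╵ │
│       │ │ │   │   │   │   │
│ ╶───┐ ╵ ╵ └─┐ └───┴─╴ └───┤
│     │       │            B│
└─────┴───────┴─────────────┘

Counting internal wall segments:
Total internal walls: 169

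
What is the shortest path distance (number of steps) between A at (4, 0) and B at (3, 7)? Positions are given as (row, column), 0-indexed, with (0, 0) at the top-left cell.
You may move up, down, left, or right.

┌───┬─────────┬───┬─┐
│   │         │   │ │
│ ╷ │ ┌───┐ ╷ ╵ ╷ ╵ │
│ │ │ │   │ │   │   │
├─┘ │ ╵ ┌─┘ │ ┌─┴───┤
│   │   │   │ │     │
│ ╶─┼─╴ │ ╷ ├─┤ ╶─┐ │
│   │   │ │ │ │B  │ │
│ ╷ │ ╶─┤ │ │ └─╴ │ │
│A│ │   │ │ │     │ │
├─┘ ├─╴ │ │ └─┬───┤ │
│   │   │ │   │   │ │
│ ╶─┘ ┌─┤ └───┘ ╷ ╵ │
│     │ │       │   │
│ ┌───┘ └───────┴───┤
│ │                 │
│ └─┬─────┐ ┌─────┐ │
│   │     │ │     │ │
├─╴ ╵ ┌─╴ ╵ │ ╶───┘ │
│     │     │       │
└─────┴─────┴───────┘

Finding path from (4, 0) to (3, 7):
Path: (4,0) → (3,0) → (3,1) → (4,1) → (5,1) → (5,0) → (6,0) → (6,1) → (6,2) → (5,2) → (5,3) → (4,3) → (4,2) → (3,2) → (3,3) → (2,3) → (2,2) → (1,2) → (0,2) → (0,3) → (0,4) → (0,5) → (1,5) → (2,5) → (2,4) → (3,4) → (4,4) → (5,4) → (6,4) → (6,5) → (6,6) → (6,7) → (5,7) → (5,8) → (6,8) → (6,9) → (5,9) → (4,9) → (3,9) → (2,9) → (2,8) → (2,7) → (3,7)
Distance: 42 steps

Solution:

┌───┬─────────┬───┬─┐
│   │↱ → → ↓  │   │ │
│ ╷ │ ┌───┐ ╷ ╵ ╷ ╵ │
│ │ │↑│   │↓│   │   │
├─┘ │ ╵ ┌─┘ │ ┌─┴───┤
│   │↑ ↰│↓ ↲│ │↓ ← ↰│
│ ╶─┼─╴ │ ╷ ├─┤ ╶─┐ │
│↱ ↓│↱ ↑│↓│ │ │B  │↑│
│ ╷ │ ╶─┤ │ │ └─╴ │ │
│A│↓│↑ ↰│↓│ │     │↑│
├─┘ ├─╴ │ │ └─┬───┤ │
│↓ ↲│↱ ↑│↓│   │↱ ↓│↑│
│ ╶─┘ ┌─┤ └───┘ ╷ ╵ │
│↳ → ↑│ │↳ → → ↑│↳ ↑│
│ ┌───┘ └───────┴───┤
│ │                 │
│ └─┬─────┐ ┌─────┐ │
│   │     │ │     │ │
├─╴ ╵ ┌─╴ ╵ │ ╶───┘ │
│     │     │       │
└─────┴─────┴───────┘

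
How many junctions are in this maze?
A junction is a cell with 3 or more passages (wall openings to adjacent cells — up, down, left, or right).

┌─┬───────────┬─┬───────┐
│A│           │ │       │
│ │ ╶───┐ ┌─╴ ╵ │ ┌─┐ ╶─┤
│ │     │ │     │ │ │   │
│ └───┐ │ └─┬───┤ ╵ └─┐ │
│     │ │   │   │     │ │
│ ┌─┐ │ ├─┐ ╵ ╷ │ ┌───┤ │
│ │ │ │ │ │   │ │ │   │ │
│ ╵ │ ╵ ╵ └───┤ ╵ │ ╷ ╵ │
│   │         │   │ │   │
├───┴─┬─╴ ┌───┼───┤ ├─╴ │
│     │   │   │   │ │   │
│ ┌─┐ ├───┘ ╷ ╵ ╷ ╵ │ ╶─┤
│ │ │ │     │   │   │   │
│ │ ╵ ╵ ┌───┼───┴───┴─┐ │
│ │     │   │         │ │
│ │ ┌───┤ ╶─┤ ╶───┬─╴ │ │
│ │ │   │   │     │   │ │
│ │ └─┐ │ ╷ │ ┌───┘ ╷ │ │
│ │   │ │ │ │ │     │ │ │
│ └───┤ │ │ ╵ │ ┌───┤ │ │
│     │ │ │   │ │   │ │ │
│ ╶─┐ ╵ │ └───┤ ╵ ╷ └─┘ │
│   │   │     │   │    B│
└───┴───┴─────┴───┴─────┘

Checking each cell for number of passages:

Junctions found (3+ passages):
  (0, 4): 3 passages
  (0, 10): 3 passages
  (1, 6): 3 passages
  (2, 0): 3 passages
  (2, 8): 3 passages
  (2, 9): 3 passages
  (4, 3): 3 passages
  (4, 4): 4 passages
  (4, 11): 3 passages
  (7, 1): 3 passages
  (7, 2): 3 passages
  (8, 4): 3 passages
  (8, 6): 3 passages
  (8, 10): 3 passages
  (10, 0): 3 passages
Total junctions: 15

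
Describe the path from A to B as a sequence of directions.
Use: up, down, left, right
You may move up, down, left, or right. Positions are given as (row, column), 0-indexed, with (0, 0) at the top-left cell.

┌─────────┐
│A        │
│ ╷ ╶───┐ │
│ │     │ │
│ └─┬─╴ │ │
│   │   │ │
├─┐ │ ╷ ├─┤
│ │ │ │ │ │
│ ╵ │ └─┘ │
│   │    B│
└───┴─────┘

Finding the path and converting it to directions:
Path through cells: (0,0) → (0,1) → (1,1) → (1,2) → (1,3) → (2,3) → (2,2) → (3,2) → (4,2) → (4,3) → (4,4)
Directions: right, down, right, right, down, left, down, down, right, right

Solution:

┌─────────┐
│A ↓      │
│ ╷ ╶───┐ │
│ │↳ → ↓│ │
│ └─┬─╴ │ │
│   │↓ ↲│ │
├─┐ │ ╷ ├─┤
│ │ │↓│ │ │
│ ╵ │ └─┘ │
│   │↳ → B│
└───┴─────┘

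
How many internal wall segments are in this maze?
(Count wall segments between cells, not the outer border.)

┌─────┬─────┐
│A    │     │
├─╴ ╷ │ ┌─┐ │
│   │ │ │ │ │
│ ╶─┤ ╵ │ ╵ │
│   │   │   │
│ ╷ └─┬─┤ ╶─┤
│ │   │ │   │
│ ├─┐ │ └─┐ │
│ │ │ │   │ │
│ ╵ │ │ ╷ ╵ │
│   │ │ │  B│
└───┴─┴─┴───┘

Counting internal wall segments:
Total internal walls: 25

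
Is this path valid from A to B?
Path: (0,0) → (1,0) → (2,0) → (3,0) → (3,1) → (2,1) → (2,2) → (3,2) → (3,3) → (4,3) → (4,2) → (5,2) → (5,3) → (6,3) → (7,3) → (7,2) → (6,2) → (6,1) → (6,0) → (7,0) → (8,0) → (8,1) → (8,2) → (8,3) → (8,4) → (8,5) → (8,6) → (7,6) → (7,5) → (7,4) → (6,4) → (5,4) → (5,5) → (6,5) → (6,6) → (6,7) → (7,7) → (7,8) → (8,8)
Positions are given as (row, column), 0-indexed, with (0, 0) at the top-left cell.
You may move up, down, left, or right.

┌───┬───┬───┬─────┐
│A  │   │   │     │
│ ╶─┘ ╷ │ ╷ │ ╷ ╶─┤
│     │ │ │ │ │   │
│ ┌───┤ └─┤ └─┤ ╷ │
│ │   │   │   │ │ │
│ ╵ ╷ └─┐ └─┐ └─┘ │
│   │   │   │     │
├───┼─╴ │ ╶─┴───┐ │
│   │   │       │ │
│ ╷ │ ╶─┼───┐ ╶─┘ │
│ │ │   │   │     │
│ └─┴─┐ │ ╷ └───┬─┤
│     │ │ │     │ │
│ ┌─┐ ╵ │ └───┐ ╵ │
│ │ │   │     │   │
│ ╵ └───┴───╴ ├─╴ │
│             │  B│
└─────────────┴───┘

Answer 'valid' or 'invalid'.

Checking path validity:
Result: All consecutive moves are passable.

valid

Correct solution:

┌───┬───┬───┬─────┐
│A  │   │   │     │
│ ╶─┘ ╷ │ ╷ │ ╷ ╶─┤
│↓    │ │ │ │ │   │
│ ┌───┤ └─┤ └─┤ ╷ │
│↓│↱ ↓│   │   │ │ │
│ ╵ ╷ └─┐ └─┐ └─┘ │
│↳ ↑│↳ ↓│   │     │
├───┼─╴ │ ╶─┴───┐ │
│   │↓ ↲│       │ │
│ ╷ │ ╶─┼───┐ ╶─┘ │
│ │ │↳ ↓│↱ ↓│     │
│ └─┴─┐ │ ╷ └───┬─┤
│↓ ← ↰│↓│↑│↳ → ↓│ │
│ ┌─┐ ╵ │ └───┐ ╵ │
│↓│ │↑ ↲│↑ ← ↰│↳ ↓│
│ ╵ └───┴───╴ ├─╴ │
│↳ → → → → → ↑│  B│
└─────────────┴───┘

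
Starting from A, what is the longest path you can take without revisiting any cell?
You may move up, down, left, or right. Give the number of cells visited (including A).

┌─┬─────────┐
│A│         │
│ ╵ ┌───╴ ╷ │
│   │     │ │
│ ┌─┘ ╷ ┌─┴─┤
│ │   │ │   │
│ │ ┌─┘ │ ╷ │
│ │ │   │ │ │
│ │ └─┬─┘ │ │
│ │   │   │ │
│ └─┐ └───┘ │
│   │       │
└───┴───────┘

Finding longest simple path using DFS:
Start: (0, 0)
Longest path visits 26 cells
Path: A → down → right → up → right → right → right → down → left → left → down → left → down → down → right → down → right → right → right → up → up → up → left → down → down → left

Solution:

┌─┬─────────┐
│A│↱ → → ↓  │
│ ╵ ┌───╴ ╷ │
│↳ ↑│↓ ← ↲│ │
│ ┌─┘ ╷ ┌─┴─┤
│ │↓ ↲│ │↓ ↰│
│ │ ┌─┘ │ ╷ │
│ │↓│   │↓│↑│
│ │ └─┬─┘ │ │
│ │↳ ↓│B ↲│↑│
│ └─┐ └───┘ │
│   │↳ → → ↑│
└───┴───────┘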